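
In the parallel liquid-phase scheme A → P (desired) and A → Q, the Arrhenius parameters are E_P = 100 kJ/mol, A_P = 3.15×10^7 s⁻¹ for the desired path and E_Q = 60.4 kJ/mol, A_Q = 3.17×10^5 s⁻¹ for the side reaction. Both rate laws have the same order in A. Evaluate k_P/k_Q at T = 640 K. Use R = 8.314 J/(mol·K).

Since both paths have the same order in A, the concentration cancels and S_{P/Q} = k_P/k_Q = (A_P/A_Q)·exp[(E_Q−E_P)/(RT)].
(E_Q−E_P)/(RT) = (60.4−100)×10³/(8.314×640) = -39600/5321 = -7.442.
k_P/k_Q = (3.15×10^7/3.17×10^5)·exp(-7.442) = 99.37 × 5.860×10^-4 = 0.0582.
Since E_P > E_Q, raising the temperature improves selectivity toward P.

0.0582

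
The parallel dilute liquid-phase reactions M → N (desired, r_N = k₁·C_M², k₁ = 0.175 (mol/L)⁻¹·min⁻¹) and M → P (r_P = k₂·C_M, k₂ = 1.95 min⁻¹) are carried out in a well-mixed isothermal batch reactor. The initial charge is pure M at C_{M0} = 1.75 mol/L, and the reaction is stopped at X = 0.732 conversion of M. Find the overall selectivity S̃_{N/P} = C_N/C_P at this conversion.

0.0986

C_M = C_{M0}(1−X) = 0.4690 mol/L.
Along a PFR/batch, dC_P/dC_M = −r_P/(r_N+r_P) = −k₂/(k₂+k₁·C_M).
Integrating from C_{M0} to C_M: C_P = (1.95/0.175)·ln[(1.95+0.175·1.75)/(1.95+0.175·0.469)] = 11.14·ln(2.256/2.032) = 1.166 mol/L.
Then C_N = (C_{M0}−C_M) − C_P = 1.281 − 1.166 = 0.1149 mol/L.
S̃_{N/P} = C_N/C_P = 0.1149/1.166 = 0.0986.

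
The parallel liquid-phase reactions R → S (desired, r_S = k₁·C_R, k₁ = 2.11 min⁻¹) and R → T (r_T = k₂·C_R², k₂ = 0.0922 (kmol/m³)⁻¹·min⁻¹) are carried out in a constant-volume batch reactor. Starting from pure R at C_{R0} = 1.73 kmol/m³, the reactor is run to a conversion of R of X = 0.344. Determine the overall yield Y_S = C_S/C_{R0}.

C_R = C_{R0}(1−X) = 1.135 kmol/m³.
Along a PFR/batch, dC_S/dC_R = −r_S/(r_S+r_T) = −k₁/(k₁+k₂·C_R).
Integrating from C_{R0} to C_R: C_S = (2.11/0.0922)·ln[(2.11+0.0922·1.73)/(2.11+0.0922·1.13)] = 22.89·ln(2.270/2.215) = 0.5601 kmol/m³.
Y_S = C_S/C_{R0} = 0.5601/1.73 = 0.324.

0.324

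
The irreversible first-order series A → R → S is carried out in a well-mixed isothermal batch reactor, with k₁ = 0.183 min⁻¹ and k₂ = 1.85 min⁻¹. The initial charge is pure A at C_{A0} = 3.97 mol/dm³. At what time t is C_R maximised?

The intermediate peaks when r₁ = r₂, i.e. k₁e^(−k₁t) = k₂e^(−k₂t), giving t_opt = ln(k₂/k₁)/(k₂−k₁).
= ln(1.85/0.183)/(1.85−0.183) = ln(10.11)/1.667 = 2.313/1.667 = 1.39 min.

1.39 min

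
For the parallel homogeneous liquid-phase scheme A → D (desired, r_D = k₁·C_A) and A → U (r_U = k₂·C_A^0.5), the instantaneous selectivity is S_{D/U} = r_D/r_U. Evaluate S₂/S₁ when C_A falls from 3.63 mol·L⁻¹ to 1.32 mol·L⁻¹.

0.603

S_{D/U} = (k₁/k₂)·C_A^0.5, so S₂/S₁ = (C_{A,2}/C_{A,1})^0.5.
= (1.32/3.63)^0.5 = (0.3636)^0.5 = 0.603.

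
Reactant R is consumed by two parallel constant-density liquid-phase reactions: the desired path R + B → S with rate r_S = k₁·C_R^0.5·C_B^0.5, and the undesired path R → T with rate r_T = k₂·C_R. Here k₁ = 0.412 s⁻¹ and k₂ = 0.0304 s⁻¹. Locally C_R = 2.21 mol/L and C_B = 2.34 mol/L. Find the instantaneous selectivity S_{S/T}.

S_{S/T} = r_S/r_T = (k₁·C_R^0.5·C_B^0.5)/(k₂·C_R) = (k₁/k₂)·C_R^-0.5·C_B^0.5.
= (0.412×2.210^0.5×2.340^0.5) / (0.0304×2.210) = 0.9369/0.06718 = 13.9.
The undesired path is higher order in R, so low C_R (CSTR or dilute feed) favours S.

13.9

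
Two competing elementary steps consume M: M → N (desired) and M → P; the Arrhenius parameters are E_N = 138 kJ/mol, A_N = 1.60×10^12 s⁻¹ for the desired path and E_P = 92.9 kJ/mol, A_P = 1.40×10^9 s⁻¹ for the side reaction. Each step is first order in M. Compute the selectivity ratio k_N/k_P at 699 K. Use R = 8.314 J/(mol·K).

Since both paths have the same order in M, the concentration cancels and S_{N/P} = k_N/k_P = (A_N/A_P)·exp[(E_P−E_N)/(RT)].
(E_P−E_N)/(RT) = (92.9−138)×10³/(8.314×699) = -45100/5811 = -7.760.
k_N/k_P = (1.60×10^12/1.40×10^9)·exp(-7.760) = 1143 × 4.262×10^-4 = 0.487.

0.487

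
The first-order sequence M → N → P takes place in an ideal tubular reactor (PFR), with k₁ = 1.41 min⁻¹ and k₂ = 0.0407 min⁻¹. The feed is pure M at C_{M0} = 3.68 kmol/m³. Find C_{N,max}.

Evaluating C_N at τ_opt = ln(k₂/k₁)/(k₂−k₁) gives C_{N,max}/C_{M0} = (k₁/k₂)^[k₂/(k₂−k₁)].
= (1.41/0.0407)^(0.0407/(0.0407−1.41)) = (34.64)^(-0.02972) = 0.9000.
C_{N,max} = 0.9000×3.68 = 3.31 kmol/m³.

3.31 kmol/m³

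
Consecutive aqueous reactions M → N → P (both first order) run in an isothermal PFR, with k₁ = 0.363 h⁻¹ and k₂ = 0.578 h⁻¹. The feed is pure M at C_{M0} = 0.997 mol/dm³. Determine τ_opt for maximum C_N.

2.16 h

Setting dC_N/dτ = 0 gives τ_opt = ln(k₂/k₁)/(k₂−k₁).
= ln(0.578/0.363)/(0.578−0.363) = ln(1.592)/0.2150 = 0.4652/0.2150 = 2.16 h.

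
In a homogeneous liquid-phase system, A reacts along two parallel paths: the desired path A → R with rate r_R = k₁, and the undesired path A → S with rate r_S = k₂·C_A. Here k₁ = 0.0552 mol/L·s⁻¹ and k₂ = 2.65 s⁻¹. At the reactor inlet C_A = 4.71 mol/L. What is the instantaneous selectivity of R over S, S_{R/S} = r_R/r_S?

S_{R/S} = r_R/r_S = (k₁)/(k₂·C_A) = (k₁/k₂)·C_A⁻¹.
= (0.0552) / (2.65×4.710) = 0.05520/12.48 = 0.00442.
The undesired path is higher order in A, so low C_A (CSTR or dilute feed) favours R.

0.00442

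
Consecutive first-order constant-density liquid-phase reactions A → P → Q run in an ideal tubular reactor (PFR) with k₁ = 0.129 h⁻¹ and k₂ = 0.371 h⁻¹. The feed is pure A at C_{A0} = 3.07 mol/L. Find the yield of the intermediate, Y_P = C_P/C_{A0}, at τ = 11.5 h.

0.113

Solving the coupled first-order balances gives C_P(τ) = [k₁/(k₂−k₁)]·C_{A0}·(e^(−k₁τ) − e^(−k₂τ)).
e^(−k₁τ) = e^(−0.129×11.5) = e^(−1.484) = 0.2268; e^(−k₂τ) = e^(−4.266) = 0.01403.
C_P = 0.129×3.07/(0.371−0.129) × (0.2268−0.01403) = 1.636×0.2128 = 0.3483 mol/L.
Y_P = C_P/C_{A0} = 0.3483/3.07 = 0.113.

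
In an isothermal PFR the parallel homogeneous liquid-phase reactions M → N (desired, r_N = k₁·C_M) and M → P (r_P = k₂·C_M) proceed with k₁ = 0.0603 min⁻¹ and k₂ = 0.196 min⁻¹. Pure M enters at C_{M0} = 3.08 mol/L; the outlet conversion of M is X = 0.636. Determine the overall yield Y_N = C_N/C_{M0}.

C_M = C_{M0}(1−X) = 1.121 mol/L.
Both paths are first order in M, so the instantaneous fraction to N is constant: dC_N/d(−C_M) = k₁/(k₁+k₂) = 0.2353.
C_N = 0.2353·(C_{M0}−C_M) = 0.2353×1.959 = 0.461 mol/L.
Y_N = C_N/C_{M0} = 0.4609/3.08 = 0.150.

0.150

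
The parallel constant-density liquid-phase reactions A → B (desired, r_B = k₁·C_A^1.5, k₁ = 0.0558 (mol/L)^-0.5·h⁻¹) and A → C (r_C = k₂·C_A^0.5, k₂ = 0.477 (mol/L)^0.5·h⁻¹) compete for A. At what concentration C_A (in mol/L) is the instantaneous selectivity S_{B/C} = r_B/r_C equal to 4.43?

S_{B/C} = (k₁/k₂)·C_A ⇒ C_A = S·k₂/k₁.
= 4.43×0.477/0.0558 = 37.9 mol/L.

37.9 mol/L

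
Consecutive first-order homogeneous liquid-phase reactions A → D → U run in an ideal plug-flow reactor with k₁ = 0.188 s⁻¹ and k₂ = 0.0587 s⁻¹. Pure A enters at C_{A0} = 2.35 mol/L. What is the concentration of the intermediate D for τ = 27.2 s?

The intermediate concentration in a first-order A→B→C sequence is C_D = k₁C_{A0}(e^(−k₁τ) − e^(−k₂τ))/(k₂−k₁).
e^(−k₁τ) = e^(−0.188×27.2) = e^(−5.114) = 0.006014; e^(−k₂τ) = e^(−1.597) = 0.2026.
C_D = 0.188×2.35/(0.0587−0.188) × (0.006014−0.2026) = (-3.417)×(-0.1966) = 0.6716 mol/L.

0.672 mol/L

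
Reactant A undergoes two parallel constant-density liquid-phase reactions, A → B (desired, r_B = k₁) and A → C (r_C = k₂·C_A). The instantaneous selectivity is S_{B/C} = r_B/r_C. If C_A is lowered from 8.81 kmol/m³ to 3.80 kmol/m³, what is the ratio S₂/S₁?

2.32

S_{B/C} = (k₁/k₂)·C_A⁻¹, so S₂/S₁ = (C_{A,2}/C_{A,1})⁻¹.
= 8.81/3.80 = 2.32.
Selectivity toward B rises as C_A falls — low-concentration operation is favoured.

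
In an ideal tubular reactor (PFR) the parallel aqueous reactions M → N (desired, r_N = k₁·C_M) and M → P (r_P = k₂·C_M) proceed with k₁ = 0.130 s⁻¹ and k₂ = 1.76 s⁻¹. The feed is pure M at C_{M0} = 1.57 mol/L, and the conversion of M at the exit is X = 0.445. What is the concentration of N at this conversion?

C_M = C_{M0}(1−X) = 0.8713 mol/L.
Both paths are first order in M, so the instantaneous fraction to N is constant: dC_N/d(−C_M) = k₁/(k₁+k₂) = 0.06878.
C_N = 0.06878·(C_{M0}−C_M) = 0.06878×0.6987 = 0.0481 mol/L.

0.0481 mol/L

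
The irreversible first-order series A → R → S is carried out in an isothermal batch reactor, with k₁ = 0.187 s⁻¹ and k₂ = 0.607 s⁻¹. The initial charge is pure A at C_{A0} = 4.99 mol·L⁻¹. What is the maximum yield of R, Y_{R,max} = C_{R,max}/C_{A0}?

Evaluating C_R at t_opt = ln(k₂/k₁)/(k₂−k₁) gives C_{R,max}/C_{A0} = (k₁/k₂)^[k₂/(k₂−k₁)].
= (0.187/0.607)^(0.607/(0.607−0.187)) = (0.3081)^(1.445) = 0.1824.

0.182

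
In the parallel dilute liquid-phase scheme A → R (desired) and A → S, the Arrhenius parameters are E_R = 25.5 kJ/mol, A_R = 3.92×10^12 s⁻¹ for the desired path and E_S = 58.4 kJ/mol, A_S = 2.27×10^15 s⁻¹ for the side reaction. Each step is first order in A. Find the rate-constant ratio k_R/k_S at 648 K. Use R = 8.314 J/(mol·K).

k_R/k_S = (A_R/A_S)·exp[−(E_R−E_S)/(RT)] = (A_R/A_S)·exp[(E_S−E_R)/(RT)].
(E_S−E_R)/(RT) = (58.4−25.5)×10³/(8.314×648) = 32900/5387 = 6.107.
k_R/k_S = (3.92×10^12/2.27×10^15)·exp(6.107) = 0.001727 × 448.9 = 0.775.
Since E_R < E_S, lowering the temperature improves selectivity toward R.

0.775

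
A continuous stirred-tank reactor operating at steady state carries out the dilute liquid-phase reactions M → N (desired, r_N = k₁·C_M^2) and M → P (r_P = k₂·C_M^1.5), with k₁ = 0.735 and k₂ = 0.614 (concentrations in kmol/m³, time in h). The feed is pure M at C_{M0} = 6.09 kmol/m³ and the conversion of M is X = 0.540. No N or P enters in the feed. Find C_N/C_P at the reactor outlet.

2.00

Exit C_M = C_{M0}(1−X) = 6.09×0.460 = 2.801 kmol/m³.
In a CSTR the entire volume is at exit conditions, so r_N = 0.735×2.801^2 = 5.768 and r_P = 0.614×2.801^1.5 = 2.879.
Overall selectivity = C_N/C_P = r_Nτ/(r_Pτ) = r_N/r_P = 2.00.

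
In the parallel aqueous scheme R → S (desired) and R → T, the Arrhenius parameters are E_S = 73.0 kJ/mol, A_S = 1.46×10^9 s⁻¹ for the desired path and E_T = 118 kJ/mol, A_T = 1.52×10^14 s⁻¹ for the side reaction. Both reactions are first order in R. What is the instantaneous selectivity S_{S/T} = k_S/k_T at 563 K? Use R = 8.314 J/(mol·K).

With equal orders, S_{S/T} = k_S/k_T = (A_S/A_T)·exp[(E_T−E_S)/(RT)].
(E_T−E_S)/(RT) = (118−73.0)×10³/(8.314×563) = 45000/4681 = 9.614.
k_S/k_T = (1.46×10^9/1.52×10^14)·exp(9.614) = 9.605×10^-6 × 14970 = 0.144.
Since E_S < E_T, lowering the temperature improves selectivity toward S.

0.144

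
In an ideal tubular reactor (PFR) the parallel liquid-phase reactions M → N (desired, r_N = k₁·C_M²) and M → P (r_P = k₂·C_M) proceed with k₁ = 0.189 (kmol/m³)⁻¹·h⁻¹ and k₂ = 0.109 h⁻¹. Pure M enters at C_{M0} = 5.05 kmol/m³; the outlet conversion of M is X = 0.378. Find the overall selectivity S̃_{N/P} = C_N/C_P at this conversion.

C_M = C_{M0}(1−X) = 3.141 kmol/m³.
Along a PFR/batch, dC_P/dC_M = −r_P/(r_N+r_P) = −k₂/(k₂+k₁·C_M).
Integrating from C_{M0} to C_M: C_P = (0.109/0.189)·ln[(0.109+0.189·5.05)/(0.109+0.189·3.14)] = 0.5767·ln(1.063/0.7027) = 0.2390 kmol/m³.
Then C_N = (C_{M0}−C_M) − C_P = 1.909 − 0.2390 = 1.670 kmol/m³.
S̃_{N/P} = C_N/C_P = 1.670/0.2390 = 6.99.

6.99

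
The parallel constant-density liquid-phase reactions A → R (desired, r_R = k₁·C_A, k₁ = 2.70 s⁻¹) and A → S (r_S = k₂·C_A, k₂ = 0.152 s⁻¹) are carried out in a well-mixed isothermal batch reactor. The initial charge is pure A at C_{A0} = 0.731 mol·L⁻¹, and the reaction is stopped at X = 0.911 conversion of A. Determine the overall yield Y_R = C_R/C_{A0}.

C_A = C_{A0}(1−X) = 0.06506 mol·L⁻¹.
Both paths are first order in A, so the instantaneous fraction to R is constant: dC_R/d(−C_A) = k₁/(k₁+k₂) = 0.9467.
C_R = 0.9467·(C_{A0}−C_A) = 0.9467×0.6659 = 0.630 mol·L⁻¹.
Y_R = C_R/C_{A0} = 0.6304/0.731 = 0.862.

0.862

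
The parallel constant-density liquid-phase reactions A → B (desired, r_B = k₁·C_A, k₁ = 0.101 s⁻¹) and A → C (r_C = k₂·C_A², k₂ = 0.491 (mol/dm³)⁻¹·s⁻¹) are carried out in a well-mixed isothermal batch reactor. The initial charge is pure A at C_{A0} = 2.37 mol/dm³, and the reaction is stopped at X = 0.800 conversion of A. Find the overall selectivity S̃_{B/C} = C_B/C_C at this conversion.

0.169

C_A = C_{A0}(1−X) = 0.4740 mol/dm³.
Along a PFR/batch, dC_B/dC_A = −r_B/(r_B+r_C) = −k₁/(k₁+k₂·C_A).
Integrating from C_{A0} to C_A: C_B = (0.101/0.491)·ln[(0.101+0.491·2.37)/(0.101+0.491·0.474)] = 0.2057·ln(1.265/0.3337) = 0.2740 mol/dm³.
C_C = (C_{A0}−C_A)−C_B = 1.622 mol/dm³; S̃_{B/C} = 0.2740/1.622 = 0.169.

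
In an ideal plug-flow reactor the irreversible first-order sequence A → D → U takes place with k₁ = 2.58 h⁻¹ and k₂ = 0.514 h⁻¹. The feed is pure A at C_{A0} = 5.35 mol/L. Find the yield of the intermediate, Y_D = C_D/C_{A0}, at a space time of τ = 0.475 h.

The intermediate concentration in a first-order A→B→C sequence is C_D = k₁C_{A0}(e^(−k₁τ) − e^(−k₂τ))/(k₂−k₁).
e^(−k₁τ) = e^(−2.58×0.475) = e^(−1.226) = 0.2936; e^(−k₂τ) = e^(−0.2442) = 0.7834.
C_D = 2.58×5.35/(0.514−2.58) × (0.2936−0.7834) = (-6.681)×(-0.4898) = 3.272 mol/L.
Y_D = C_D/C_{A0} = 3.272/5.35 = 0.612.

0.612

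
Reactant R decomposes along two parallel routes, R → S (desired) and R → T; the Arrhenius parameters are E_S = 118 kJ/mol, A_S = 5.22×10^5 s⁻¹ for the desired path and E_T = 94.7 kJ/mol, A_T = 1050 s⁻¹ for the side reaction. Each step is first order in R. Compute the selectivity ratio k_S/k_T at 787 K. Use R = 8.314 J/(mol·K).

14.1

k_S/k_T = (A_S/A_T)·exp[−(E_S−E_T)/(RT)] = (A_S/A_T)·exp[(E_T−E_S)/(RT)].
(E_T−E_S)/(RT) = (94.7−118)×10³/(8.314×787) = -23300/6543 = -3.561.
k_S/k_T = (5.22×10^5/1050)·exp(-3.561) = 497.1 × 0.02841 = 14.1.
Since E_S > E_T, raising the temperature improves selectivity toward S.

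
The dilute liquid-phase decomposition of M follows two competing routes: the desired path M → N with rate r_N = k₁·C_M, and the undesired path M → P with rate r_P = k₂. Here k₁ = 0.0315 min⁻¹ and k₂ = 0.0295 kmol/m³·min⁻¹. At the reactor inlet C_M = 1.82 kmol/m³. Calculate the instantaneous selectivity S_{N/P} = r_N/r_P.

1.94

S_{N/P} = r_N/r_P = (k₁·C_M)/(k₂) = (k₁/k₂)·C_M.
= (0.0315×1.820) / (0.0295) = 0.05733/0.02950 = 1.94.
Since the desired path is higher order in M, keeping C_M high (PFR or concentrated feed) favours N.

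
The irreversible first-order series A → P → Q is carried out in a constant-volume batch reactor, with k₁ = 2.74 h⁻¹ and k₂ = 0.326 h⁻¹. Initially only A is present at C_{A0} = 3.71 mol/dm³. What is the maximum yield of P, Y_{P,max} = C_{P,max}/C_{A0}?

For a first-order series the maximum intermediate yield is C_{P,max}/C_{A0} = (k₁/k₂)^[k₂/(k₂−k₁)].
= (2.74/0.326)^(0.326/(0.326−2.74)) = (8.405)^(-0.1350) = 0.7501.

0.750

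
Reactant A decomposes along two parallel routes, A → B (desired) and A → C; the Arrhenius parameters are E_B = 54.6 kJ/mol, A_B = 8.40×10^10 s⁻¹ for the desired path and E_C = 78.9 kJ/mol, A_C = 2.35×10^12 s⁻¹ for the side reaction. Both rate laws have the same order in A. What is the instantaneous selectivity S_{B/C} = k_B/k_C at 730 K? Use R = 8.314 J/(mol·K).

With equal orders, S_{B/C} = k_B/k_C = (A_B/A_C)·exp[(E_C−E_B)/(RT)].
(E_C−E_B)/(RT) = (78.9−54.6)×10³/(8.314×730) = 24300/6069 = 4.004.
k_B/k_C = (8.40×10^10/2.35×10^12)·exp(4.004) = 0.03574 × 54.81 = 1.96.
Since E_B < E_C, lowering the temperature improves selectivity toward B.

1.96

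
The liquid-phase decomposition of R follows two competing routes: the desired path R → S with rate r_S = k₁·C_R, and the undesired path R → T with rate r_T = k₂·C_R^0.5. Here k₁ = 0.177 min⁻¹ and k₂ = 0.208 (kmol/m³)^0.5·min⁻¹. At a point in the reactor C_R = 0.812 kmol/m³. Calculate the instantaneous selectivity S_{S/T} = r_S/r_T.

0.767

S_{S/T} = r_S/r_T = (k₁·C_R)/(k₂·C_R^0.5) = (k₁/k₂)·C_R^0.5.
= (0.177×0.8120) / (0.208×0.8120^0.5) = 0.1437/0.1874 = 0.767.
Since the desired path is higher order in R, keeping C_R high (PFR or concentrated feed) favours S.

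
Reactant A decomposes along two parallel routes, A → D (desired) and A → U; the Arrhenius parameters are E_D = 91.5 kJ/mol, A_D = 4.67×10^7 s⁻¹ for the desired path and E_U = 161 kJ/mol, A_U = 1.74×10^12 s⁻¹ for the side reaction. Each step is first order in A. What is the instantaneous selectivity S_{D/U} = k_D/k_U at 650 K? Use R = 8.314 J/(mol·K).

10.3

With equal orders, S_{D/U} = k_D/k_U = (A_D/A_U)·exp[(E_U−E_D)/(RT)].
(E_U−E_D)/(RT) = (161−91.5)×10³/(8.314×650) = 69500/5404 = 12.86.
k_D/k_U = (4.67×10^7/1.74×10^12)·exp(12.86) = 2.684×10^-5 × 3.848×10^5 = 10.3.
Since E_D < E_U, lowering the temperature improves selectivity toward D.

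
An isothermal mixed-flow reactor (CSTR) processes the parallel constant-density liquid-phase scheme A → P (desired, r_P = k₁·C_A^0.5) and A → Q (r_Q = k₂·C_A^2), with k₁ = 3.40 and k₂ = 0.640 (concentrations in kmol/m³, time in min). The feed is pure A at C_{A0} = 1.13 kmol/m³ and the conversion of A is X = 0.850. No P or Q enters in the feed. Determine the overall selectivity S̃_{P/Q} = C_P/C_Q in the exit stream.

Exit C_A = C_{A0}(1−X) = 1.13×0.150 = 0.1695 kmol/m³.
A CSTR operates uniformly at the exit composition, giving r_P = 1.400 and r_Q = 0.01839 (each k·C_A^n at C_A = 0.1695).
Overall selectivity = C_P/C_Q = r_Pτ/(r_Qτ) = r_P/r_Q = 76.1.

76.1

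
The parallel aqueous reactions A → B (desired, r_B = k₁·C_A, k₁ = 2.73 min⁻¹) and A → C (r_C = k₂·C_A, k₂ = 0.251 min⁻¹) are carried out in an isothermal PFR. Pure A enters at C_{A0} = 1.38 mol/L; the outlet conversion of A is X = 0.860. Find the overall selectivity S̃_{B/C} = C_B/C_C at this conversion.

C_A = C_{A0}(1−X) = 0.1932 mol/L.
Both paths are first order in A, so the instantaneous fraction to B is constant: dC_B/d(−C_A) = k₁/(k₁+k₂) = 0.9158.
C_B = 0.9158·(C_{A0}−C_A) = 0.9158×1.187 = 1.09 mol/L.
C_C = (C_{A0}−C_A)−C_B = 0.09993 mol/L; S̃_{B/C} = 1.087/0.09993 = 10.9.

10.9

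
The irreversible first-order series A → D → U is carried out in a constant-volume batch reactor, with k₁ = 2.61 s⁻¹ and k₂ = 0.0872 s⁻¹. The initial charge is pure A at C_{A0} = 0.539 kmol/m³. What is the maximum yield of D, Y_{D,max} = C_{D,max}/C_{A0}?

At the optimum, C_{D,max}/C_{A0} = (k₁/k₂)^[k₂/(k₂−k₁)].
= (2.61/0.0872)^(0.0872/(0.0872−2.61)) = (29.93)^(-0.03456) = 0.8892.

0.889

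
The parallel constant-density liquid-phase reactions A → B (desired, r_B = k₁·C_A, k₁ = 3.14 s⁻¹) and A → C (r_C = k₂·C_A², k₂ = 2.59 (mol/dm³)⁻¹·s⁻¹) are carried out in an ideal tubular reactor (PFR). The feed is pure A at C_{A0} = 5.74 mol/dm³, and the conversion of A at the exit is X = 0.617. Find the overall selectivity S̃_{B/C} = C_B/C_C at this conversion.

C_A = C_{A0}(1−X) = 2.198 mol/dm³.
Along a PFR/batch, dC_B/dC_A = −r_B/(r_B+r_C) = −k₁/(k₁+k₂·C_A).
Integrating from C_{A0} to C_A: C_B = (3.14/2.59)·ln[(3.14+2.59·5.74)/(3.14+2.59·2.20)] = 1.212·ln(18.01/8.834) = 0.8634 mol/dm³.
C_C = (C_{A0}−C_A)−C_B = 2.678 mol/dm³; S̃_{B/C} = 0.8634/2.678 = 0.322.

0.322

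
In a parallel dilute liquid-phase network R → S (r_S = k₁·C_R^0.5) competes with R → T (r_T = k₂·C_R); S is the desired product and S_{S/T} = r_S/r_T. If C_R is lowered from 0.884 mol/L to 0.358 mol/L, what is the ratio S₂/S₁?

S_{S/T} = (k₁/k₂)·C_R^-0.5, so S₂/S₁ = (C_{R,2}/C_{R,1})^-0.5.
= (0.358/0.884)^(-0.5) = (0.4050)^(-0.5) = 1.57.
Selectivity toward S rises as C_R falls — low-concentration operation is favoured.

1.57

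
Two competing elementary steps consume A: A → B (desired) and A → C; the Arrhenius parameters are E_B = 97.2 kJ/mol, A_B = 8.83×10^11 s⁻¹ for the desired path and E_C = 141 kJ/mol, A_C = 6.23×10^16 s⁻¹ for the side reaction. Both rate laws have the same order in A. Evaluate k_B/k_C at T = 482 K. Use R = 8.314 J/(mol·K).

0.791

With equal orders, S_{B/C} = k_B/k_C = (A_B/A_C)·exp[(E_C−E_B)/(RT)].
(E_C−E_B)/(RT) = (141−97.2)×10³/(8.314×482) = 43800/4007 = 10.93.
k_B/k_C = (8.83×10^11/6.23×10^16)·exp(10.93) = 1.417×10^-5 × 55822 = 0.791.
Since E_B < E_C, lowering the temperature improves selectivity toward B.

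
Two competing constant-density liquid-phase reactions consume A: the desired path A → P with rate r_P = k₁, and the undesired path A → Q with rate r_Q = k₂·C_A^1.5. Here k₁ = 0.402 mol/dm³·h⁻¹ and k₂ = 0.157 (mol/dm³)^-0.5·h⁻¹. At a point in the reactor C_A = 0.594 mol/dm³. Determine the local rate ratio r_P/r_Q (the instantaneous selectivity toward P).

5.59

S_{P/Q} = r_P/r_Q = (k₁)/(k₂·C_A^1.5) = (k₁/k₂)·C_A^-1.5.
= (0.402) / (0.157×0.5940^1.5) = 0.4020/0.07188 = 5.59.
The undesired path is higher order in A, so low C_A (CSTR or dilute feed) favours P.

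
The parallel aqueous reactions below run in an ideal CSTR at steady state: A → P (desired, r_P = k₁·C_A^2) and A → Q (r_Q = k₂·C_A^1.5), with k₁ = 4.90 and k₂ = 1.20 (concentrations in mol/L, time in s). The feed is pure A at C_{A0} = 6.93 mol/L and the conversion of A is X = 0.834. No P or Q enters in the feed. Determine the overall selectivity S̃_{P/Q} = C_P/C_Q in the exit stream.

4.38

Exit C_A = C_{A0}(1−X) = 6.93×0.166 = 1.150 mol/L.
A CSTR operates uniformly at the exit composition, giving r_P = 6.485 and r_Q = 1.481 (each k·C_A^n at C_A = 1.150).
Overall selectivity = C_P/C_Q = r_Pτ/(r_Qτ) = r_P/r_Q = 4.38.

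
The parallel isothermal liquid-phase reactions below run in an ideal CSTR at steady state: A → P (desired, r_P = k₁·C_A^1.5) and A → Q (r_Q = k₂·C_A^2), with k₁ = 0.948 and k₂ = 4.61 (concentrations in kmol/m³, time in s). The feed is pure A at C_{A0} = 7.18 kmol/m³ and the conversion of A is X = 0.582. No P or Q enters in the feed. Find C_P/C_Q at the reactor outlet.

0.119

Exit C_A = C_{A0}(1−X) = 7.18×0.418 = 3.001 kmol/m³.
Rates in a CSTR are evaluated at the outlet concentration: r_P = 0.948×3.001^1.5 = 4.929, r_Q = 4.61×3.001^2 = 41.52.
Overall selectivity = C_P/C_Q = r_Pτ/(r_Qτ) = r_P/r_Q = 0.119.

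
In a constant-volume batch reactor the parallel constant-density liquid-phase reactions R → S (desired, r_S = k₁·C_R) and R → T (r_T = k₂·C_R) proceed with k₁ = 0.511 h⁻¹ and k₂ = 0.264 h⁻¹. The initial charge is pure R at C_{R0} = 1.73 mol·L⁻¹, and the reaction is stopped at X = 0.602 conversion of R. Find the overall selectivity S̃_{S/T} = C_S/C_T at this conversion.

1.94

C_R = C_{R0}(1−X) = 0.6885 mol·L⁻¹.
Both paths are first order in R, so the instantaneous fraction to S is constant: dC_S/d(−C_R) = k₁/(k₁+k₂) = 0.6594.
C_S = 0.6594·(C_{R0}−C_R) = 0.6594×1.041 = 0.687 mol·L⁻¹.
C_T = (C_{R0}−C_R)−C_S = 0.3548 mol·L⁻¹; S̃_{S/T} = 0.6867/0.3548 = 1.94.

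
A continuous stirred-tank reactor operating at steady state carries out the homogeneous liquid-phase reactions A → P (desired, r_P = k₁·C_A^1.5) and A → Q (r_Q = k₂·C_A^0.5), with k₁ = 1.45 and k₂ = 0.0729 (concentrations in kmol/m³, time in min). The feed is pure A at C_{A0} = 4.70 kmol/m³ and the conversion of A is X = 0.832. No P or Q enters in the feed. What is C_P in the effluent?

3.68 kmol/m³

Exit C_A = C_{A0}(1−X) = 4.70×0.168 = 0.7896 kmol/m³.
In a CSTR the entire volume is at exit conditions, so r_P = 1.45×0.7896^1.5 = 1.017 and r_Q = 0.0729×0.7896^0.5 = 0.06478.
Fraction of consumed A going to P: r_P/(r_P+r_Q) = 0.9401.
C_P = 0.9401·C_{A0}·X = 0.9401×4.70×0.832 = 3.68 kmol/m³.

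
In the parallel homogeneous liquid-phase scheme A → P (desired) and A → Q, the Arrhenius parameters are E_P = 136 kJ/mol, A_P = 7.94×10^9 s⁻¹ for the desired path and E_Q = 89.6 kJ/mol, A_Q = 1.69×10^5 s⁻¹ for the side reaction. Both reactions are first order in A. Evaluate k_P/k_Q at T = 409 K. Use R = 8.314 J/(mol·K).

Since both paths have the same order in A, the concentration cancels and S_{P/Q} = k_P/k_Q = (A_P/A_Q)·exp[(E_Q−E_P)/(RT)].
(E_Q−E_P)/(RT) = (89.6−136)×10³/(8.314×409) = -46400/3400 = -13.65.
k_P/k_Q = (7.94×10^9/1.69×10^5)·exp(-13.65) = 46982 × 1.185×10^-6 = 0.0557.

0.0557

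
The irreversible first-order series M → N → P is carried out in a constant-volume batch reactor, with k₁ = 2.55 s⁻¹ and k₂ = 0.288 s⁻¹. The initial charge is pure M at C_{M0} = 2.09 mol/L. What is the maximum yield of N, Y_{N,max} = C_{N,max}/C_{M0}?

For a first-order series the maximum intermediate yield is C_{N,max}/C_{M0} = (k₁/k₂)^[k₂/(k₂−k₁)].
= (2.55/0.288)^(0.288/(0.288−2.55)) = (8.854)^(-0.1273) = 0.7575.

0.758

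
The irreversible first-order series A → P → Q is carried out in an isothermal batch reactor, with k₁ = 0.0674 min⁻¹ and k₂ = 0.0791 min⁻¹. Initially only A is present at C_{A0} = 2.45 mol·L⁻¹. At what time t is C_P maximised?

13.7 min

The intermediate peaks when r₁ = r₂, i.e. k₁e^(−k₁t) = k₂e^(−k₂t), giving t_opt = ln(k₂/k₁)/(k₂−k₁).
= ln(0.0791/0.0674)/(0.0791−0.0674) = ln(1.174)/0.01170 = 0.1601/0.01170 = 13.7 min.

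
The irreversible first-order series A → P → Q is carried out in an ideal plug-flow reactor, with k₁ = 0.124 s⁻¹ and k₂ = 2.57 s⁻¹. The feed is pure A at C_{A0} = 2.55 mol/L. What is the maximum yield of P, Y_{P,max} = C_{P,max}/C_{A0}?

Evaluating C_P at τ_opt = ln(k₂/k₁)/(k₂−k₁) gives C_{P,max}/C_{A0} = (k₁/k₂)^[k₂/(k₂−k₁)].
= (0.124/2.57)^(2.57/(2.57−0.124)) = (0.04825)^(1.051) = 0.04138.

0.0414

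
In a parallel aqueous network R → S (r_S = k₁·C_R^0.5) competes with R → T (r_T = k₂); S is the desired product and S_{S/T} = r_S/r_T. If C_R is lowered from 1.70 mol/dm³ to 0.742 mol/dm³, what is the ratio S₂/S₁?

S_{S/T} = (k₁/k₂)·C_R^0.5, so S₂/S₁ = (C_{R,2}/C_{R,1})^0.5.
= (0.742/1.70)^0.5 = (0.4365)^0.5 = 0.661.
Selectivity toward S falls as C_R falls — high-concentration operation is favoured.

0.661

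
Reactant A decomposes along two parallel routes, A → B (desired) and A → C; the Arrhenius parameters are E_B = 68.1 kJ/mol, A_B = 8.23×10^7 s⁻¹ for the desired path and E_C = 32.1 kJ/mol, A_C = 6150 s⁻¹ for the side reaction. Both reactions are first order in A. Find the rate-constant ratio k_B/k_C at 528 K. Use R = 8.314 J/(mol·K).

k_B/k_C = (A_B/A_C)·exp[−(E_B−E_C)/(RT)] = (A_B/A_C)·exp[(E_C−E_B)/(RT)].
(E_C−E_B)/(RT) = (32.1−68.1)×10³/(8.314×528) = -36000/4390 = -8.201.
k_B/k_C = (8.23×10^7/6150)·exp(-8.201) = 13382 × 2.744×10^-4 = 3.67.
Since E_B > E_C, raising the temperature improves selectivity toward B.

3.67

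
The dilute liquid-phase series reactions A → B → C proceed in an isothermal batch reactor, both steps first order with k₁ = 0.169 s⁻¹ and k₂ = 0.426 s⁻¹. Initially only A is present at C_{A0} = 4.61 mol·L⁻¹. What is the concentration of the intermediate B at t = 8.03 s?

For first-order series with pure A initially, C_B(t) = k₁C_{A0}/(k₂−k₁)·(e^(−k₁t) − e^(−k₂t)).
e^(−k₁t) = e^(−0.169×8.03) = e^(−1.357) = 0.2574; e^(−k₂t) = e^(−3.421) = 0.03269.
C_B = 0.169×4.61/(0.426−0.169) × (0.2574−0.03269) = 3.031×0.2247 = 0.6813 mol·L⁻¹.

0.681 mol·L⁻¹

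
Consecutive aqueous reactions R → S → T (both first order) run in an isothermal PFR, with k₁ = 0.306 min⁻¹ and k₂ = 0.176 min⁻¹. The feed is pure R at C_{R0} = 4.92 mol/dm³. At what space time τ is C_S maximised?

4.25 min

The intermediate peaks when r₁ = r₂, i.e. k₁e^(−k₁τ) = k₂e^(−k₂τ), giving τ_opt = ln(k₂/k₁)/(k₂−k₁).
= ln(0.176/0.306)/(0.176−0.306) = ln(0.5752)/-0.1300 = -0.5531/-0.1300 = 4.25 min.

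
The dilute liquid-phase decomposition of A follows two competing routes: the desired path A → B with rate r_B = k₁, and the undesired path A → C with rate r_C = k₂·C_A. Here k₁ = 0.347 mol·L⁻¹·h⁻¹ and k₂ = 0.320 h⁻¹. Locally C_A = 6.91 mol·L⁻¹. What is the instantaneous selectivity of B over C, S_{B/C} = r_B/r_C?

0.157

S_{B/C} = r_B/r_C = (k₁)/(k₂·C_A) = (k₁/k₂)·C_A⁻¹.
= (0.347) / (0.320×6.910) = 0.3470/2.211 = 0.157.
The undesired path is higher order in A, so low C_A (CSTR or dilute feed) favours B.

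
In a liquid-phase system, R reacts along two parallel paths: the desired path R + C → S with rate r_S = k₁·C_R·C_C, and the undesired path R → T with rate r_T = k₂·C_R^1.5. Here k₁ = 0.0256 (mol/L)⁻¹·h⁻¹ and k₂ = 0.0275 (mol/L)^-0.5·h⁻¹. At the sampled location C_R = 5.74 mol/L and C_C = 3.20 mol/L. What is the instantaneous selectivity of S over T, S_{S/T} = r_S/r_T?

S_{S/T} = r_S/r_T = (k₁·C_R·C_C)/(k₂·C_R^1.5) = (k₁/k₂)·C_R^-0.5·C_C.
= (0.0256×5.740×3.200) / (0.0275×5.740^1.5) = 0.4702/0.3782 = 1.24.
The undesired path is higher order in R, so low C_R (CSTR or dilute feed) favours S.

1.24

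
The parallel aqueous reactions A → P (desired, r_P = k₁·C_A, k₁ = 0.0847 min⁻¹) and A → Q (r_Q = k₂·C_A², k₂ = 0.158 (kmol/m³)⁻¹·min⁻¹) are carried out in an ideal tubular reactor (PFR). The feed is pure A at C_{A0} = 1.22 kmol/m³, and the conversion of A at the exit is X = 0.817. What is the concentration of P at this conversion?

C_A = C_{A0}(1−X) = 0.2233 kmol/m³.
Along a PFR/batch, dC_P/dC_A = −r_P/(r_P+r_Q) = −k₁/(k₁+k₂·C_A).
Integrating from C_{A0} to C_A: C_P = (0.0847/0.158)·ln[(0.0847+0.158·1.22)/(0.0847+0.158·0.223)] = 0.5361·ln(0.2775/0.1200) = 0.4494 kmol/m³.

0.449 kmol/m³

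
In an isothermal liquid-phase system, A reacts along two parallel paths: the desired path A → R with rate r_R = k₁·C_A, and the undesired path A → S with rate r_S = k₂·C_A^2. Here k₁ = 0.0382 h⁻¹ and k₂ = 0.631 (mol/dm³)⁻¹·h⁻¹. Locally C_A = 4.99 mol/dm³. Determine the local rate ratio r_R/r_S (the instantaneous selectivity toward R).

0.0121

S_{R/S} = r_R/r_S = (k₁·C_A)/(k₂·C_A^2) = (k₁/k₂)·C_A⁻¹.
= (0.0382×4.990) / (0.631×4.990^2) = 0.1906/15.71 = 0.0121.
The undesired path is higher order in A, so low C_A (CSTR or dilute feed) favours R.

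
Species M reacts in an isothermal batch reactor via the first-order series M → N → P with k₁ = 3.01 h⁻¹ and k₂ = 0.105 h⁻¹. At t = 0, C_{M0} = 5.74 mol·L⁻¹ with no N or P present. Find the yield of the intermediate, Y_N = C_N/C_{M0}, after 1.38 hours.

Solving the coupled first-order balances gives C_N(t) = [k₁/(k₂−k₁)]·C_{M0}·(e^(−k₁t) − e^(−k₂t)).
e^(−k₁t) = e^(−3.01×1.38) = e^(−4.154) = 0.01570; e^(−k₂t) = e^(−0.1449) = 0.8651.
C_N = 3.01×5.74/(0.105−3.01) × (0.01570−0.8651) = (-5.947)×(-0.8494) = 5.052 mol·L⁻¹.
Y_N = C_N/C_{M0} = 5.052/5.74 = 0.880.

0.880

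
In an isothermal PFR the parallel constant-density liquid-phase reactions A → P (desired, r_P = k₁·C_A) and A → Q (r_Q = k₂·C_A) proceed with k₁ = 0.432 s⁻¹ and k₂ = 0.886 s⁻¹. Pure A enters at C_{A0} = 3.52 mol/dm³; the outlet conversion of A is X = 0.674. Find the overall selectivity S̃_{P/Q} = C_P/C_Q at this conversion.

C_A = C_{A0}(1−X) = 1.148 mol/dm³.
Both paths are first order in A, so the instantaneous fraction to P is constant: dC_P/d(−C_A) = k₁/(k₁+k₂) = 0.3278.
C_P = 0.3278·(C_{A0}−C_A) = 0.3278×2.372 = 0.778 mol/dm³.
C_Q = (C_{A0}−C_A)−C_P = 1.595 mol/dm³; S̃_{P/Q} = 0.7776/1.595 = 0.488.

0.488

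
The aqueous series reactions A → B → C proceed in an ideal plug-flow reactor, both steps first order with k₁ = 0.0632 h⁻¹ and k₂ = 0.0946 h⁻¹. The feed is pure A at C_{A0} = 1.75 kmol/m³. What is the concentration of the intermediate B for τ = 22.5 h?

0.430 kmol/m³

The intermediate concentration in a first-order A→B→C sequence is C_B = k₁C_{A0}(e^(−k₁τ) − e^(−k₂τ))/(k₂−k₁).
e^(−k₁τ) = e^(−0.0632×22.5) = e^(−1.422) = 0.2412; e^(−k₂τ) = e^(−2.129) = 0.1190.
C_B = 0.0632×1.75/(0.0946−0.0632) × (0.2412−0.1190) = 3.522×0.1222 = 0.4305 kmol/m³.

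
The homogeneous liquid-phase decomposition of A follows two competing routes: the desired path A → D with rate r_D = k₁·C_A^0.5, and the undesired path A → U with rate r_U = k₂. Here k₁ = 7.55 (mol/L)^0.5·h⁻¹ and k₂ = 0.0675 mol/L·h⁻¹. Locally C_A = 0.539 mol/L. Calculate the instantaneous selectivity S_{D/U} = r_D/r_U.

S_{D/U} = r_D/r_U = (k₁·C_A^0.5)/(k₂) = (k₁/k₂)·C_A^0.5.
= (7.55×0.5390^0.5) / (0.0675) = 5.543/0.06750 = 82.1.

82.1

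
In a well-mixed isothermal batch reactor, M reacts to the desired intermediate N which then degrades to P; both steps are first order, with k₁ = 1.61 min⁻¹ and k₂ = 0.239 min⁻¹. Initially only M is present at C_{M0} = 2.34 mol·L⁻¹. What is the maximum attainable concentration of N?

Evaluating C_N at t_opt = ln(k₂/k₁)/(k₂−k₁) gives C_{N,max}/C_{M0} = (k₁/k₂)^[k₂/(k₂−k₁)].
= (1.61/0.239)^(0.239/(0.239−1.61)) = (6.736)^(-0.1743) = 0.7171.
C_{N,max} = 0.7171×2.34 = 1.68 mol·L⁻¹.

1.68 mol·L⁻¹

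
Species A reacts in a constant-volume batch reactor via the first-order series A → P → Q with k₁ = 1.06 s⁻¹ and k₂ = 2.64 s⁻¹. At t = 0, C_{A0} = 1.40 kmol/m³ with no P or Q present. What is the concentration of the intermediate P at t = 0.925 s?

For first-order series with pure A initially, C_P(t) = k₁C_{A0}/(k₂−k₁)·(e^(−k₁t) − e^(−k₂t)).
e^(−k₁t) = e^(−1.06×0.925) = e^(−0.9805) = 0.3751; e^(−k₂t) = e^(−2.442) = 0.08699.
C_P = 1.06×1.40/(2.64−1.06) × (0.3751−0.08699) = 0.9392×0.2881 = 0.2706 kmol/m³.

0.271 kmol/m³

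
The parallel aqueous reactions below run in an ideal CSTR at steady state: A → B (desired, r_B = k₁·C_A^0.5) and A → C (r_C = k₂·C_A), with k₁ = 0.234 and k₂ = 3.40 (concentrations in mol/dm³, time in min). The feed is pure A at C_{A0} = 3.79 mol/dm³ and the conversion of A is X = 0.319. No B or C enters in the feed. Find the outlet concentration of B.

Exit C_A = C_{A0}(1−X) = 3.79×0.681 = 2.581 mol/dm³.
In a CSTR the entire volume is at exit conditions, so r_B = 0.234×2.581^0.5 = 0.3759 and r_C = 3.40×2.581 = 8.775.
Fraction of consumed A going to B: r_B/(r_B+r_C) = 0.04108.
C_B = 0.04108·C_{A0}·X = 0.04108×3.79×0.319 = 0.0497 mol/dm³.

0.0497 mol/dm³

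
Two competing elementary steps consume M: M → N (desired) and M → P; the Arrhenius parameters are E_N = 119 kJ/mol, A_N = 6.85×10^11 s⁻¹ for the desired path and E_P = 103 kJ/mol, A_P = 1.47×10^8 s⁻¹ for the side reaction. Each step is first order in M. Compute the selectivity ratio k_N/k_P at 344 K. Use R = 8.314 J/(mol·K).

Since both paths have the same order in M, the concentration cancels and S_{N/P} = k_N/k_P = (A_N/A_P)·exp[(E_P−E_N)/(RT)].
(E_P−E_N)/(RT) = (103−119)×10³/(8.314×344) = -16000/2860 = -5.594.
k_N/k_P = (6.85×10^11/1.47×10^8)·exp(-5.594) = 4660 × 0.003719 = 17.3.
Since E_N > E_P, raising the temperature improves selectivity toward N.

17.3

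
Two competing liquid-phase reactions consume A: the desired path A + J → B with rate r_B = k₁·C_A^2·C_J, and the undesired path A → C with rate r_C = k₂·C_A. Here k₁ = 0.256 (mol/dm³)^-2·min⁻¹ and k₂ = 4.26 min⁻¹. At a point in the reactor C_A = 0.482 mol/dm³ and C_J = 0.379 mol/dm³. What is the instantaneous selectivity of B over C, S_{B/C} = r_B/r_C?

0.0110

S_{B/C} = r_B/r_C = (k₁·C_A^2·C_J)/(k₂·C_A) = (k₁/k₂)·C_A·C_J.
= (0.256×0.4820^2×0.3790) / (4.26×0.4820) = 0.02254/2.053 = 0.0110.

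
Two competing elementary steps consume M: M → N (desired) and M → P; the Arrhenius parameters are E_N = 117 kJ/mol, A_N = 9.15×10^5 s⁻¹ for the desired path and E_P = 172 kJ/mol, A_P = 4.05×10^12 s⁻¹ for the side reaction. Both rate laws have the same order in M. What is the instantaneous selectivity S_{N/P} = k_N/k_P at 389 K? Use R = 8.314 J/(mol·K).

With equal orders, S_{N/P} = k_N/k_P = (A_N/A_P)·exp[(E_P−E_N)/(RT)].
(E_P−E_N)/(RT) = (172−117)×10³/(8.314×389) = 55000/3234 = 17.01.
k_N/k_P = (9.15×10^5/4.05×10^12)·exp(17.01) = 2.259×10^-7 × 2.430×10^7 = 5.49.

5.49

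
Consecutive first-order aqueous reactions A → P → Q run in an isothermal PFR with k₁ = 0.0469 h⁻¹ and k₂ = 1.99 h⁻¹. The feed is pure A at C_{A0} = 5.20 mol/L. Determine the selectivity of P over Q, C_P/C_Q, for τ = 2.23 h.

For first-order series with pure A initially, C_P(τ) = k₁C_{A0}/(k₂−k₁)·(e^(−k₁τ) − e^(−k₂τ)).
e^(−k₁τ) = e^(−0.0469×2.23) = e^(−0.1046) = 0.9007; e^(−k₂τ) = e^(−4.438) = 0.01182.
C_P = 0.0469×5.20/(1.99−0.0469) × (0.9007−0.01182) = 0.1255×0.8889 = 0.1116 mol/L.
C_A = C_{A0}e^(−k₁τ) = 4.684 mol/L, so C_Q = C_{A0}−C_A−C_P = 0.4048 mol/L; C_P/C_Q = 0.276.

0.276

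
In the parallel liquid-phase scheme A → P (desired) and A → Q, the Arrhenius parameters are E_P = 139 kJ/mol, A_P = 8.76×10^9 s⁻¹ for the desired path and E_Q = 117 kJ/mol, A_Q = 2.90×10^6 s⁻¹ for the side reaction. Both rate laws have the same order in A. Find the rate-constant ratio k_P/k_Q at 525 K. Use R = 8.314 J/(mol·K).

With equal orders, S_{P/Q} = k_P/k_Q = (A_P/A_Q)·exp[(E_Q−E_P)/(RT)].
(E_Q−E_P)/(RT) = (117−139)×10³/(8.314×525) = -22000/4365 = -5.040.
k_P/k_Q = (8.76×10^9/2.90×10^6)·exp(-5.040) = 3021 × 0.006472 = 19.6.

19.6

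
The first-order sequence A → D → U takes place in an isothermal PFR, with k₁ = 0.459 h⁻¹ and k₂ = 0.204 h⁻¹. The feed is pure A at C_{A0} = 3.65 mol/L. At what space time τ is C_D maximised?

3.18 h

The intermediate peaks when r₁ = r₂, i.e. k₁e^(−k₁τ) = k₂e^(−k₂τ), giving τ_opt = ln(k₂/k₁)/(k₂−k₁).
= ln(0.204/0.459)/(0.204−0.459) = ln(0.4444)/-0.2550 = -0.8109/-0.2550 = 3.18 h.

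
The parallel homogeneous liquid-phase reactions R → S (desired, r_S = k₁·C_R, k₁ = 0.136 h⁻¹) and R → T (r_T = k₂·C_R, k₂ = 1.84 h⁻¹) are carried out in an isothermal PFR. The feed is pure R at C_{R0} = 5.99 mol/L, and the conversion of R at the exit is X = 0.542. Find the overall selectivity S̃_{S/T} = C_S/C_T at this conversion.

0.0739

C_R = C_{R0}(1−X) = 2.743 mol/L.
Both paths are first order in R, so the instantaneous fraction to S is constant: dC_S/d(−C_R) = k₁/(k₁+k₂) = 0.06883.
C_S = 0.06883·(C_{R0}−C_R) = 0.06883×3.247 = 0.223 mol/L.
C_T = (C_{R0}−C_R)−C_S = 3.023 mol/L; S̃_{S/T} = 0.2234/3.023 = 0.0739.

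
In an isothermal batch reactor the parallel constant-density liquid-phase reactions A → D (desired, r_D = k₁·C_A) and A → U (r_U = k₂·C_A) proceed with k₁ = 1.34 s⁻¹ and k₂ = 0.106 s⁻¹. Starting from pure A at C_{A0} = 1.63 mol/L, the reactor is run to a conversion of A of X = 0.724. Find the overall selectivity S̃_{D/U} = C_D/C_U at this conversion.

C_A = C_{A0}(1−X) = 0.4499 mol/L.
Both paths are first order in A, so the instantaneous fraction to D is constant: dC_D/d(−C_A) = k₁/(k₁+k₂) = 0.9267.
C_D = 0.9267·(C_{A0}−C_A) = 0.9267×1.180 = 1.09 mol/L.
C_U = (C_{A0}−C_A)−C_D = 0.08651 mol/L; S̃_{D/U} = 1.094/0.08651 = 12.6.

12.6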